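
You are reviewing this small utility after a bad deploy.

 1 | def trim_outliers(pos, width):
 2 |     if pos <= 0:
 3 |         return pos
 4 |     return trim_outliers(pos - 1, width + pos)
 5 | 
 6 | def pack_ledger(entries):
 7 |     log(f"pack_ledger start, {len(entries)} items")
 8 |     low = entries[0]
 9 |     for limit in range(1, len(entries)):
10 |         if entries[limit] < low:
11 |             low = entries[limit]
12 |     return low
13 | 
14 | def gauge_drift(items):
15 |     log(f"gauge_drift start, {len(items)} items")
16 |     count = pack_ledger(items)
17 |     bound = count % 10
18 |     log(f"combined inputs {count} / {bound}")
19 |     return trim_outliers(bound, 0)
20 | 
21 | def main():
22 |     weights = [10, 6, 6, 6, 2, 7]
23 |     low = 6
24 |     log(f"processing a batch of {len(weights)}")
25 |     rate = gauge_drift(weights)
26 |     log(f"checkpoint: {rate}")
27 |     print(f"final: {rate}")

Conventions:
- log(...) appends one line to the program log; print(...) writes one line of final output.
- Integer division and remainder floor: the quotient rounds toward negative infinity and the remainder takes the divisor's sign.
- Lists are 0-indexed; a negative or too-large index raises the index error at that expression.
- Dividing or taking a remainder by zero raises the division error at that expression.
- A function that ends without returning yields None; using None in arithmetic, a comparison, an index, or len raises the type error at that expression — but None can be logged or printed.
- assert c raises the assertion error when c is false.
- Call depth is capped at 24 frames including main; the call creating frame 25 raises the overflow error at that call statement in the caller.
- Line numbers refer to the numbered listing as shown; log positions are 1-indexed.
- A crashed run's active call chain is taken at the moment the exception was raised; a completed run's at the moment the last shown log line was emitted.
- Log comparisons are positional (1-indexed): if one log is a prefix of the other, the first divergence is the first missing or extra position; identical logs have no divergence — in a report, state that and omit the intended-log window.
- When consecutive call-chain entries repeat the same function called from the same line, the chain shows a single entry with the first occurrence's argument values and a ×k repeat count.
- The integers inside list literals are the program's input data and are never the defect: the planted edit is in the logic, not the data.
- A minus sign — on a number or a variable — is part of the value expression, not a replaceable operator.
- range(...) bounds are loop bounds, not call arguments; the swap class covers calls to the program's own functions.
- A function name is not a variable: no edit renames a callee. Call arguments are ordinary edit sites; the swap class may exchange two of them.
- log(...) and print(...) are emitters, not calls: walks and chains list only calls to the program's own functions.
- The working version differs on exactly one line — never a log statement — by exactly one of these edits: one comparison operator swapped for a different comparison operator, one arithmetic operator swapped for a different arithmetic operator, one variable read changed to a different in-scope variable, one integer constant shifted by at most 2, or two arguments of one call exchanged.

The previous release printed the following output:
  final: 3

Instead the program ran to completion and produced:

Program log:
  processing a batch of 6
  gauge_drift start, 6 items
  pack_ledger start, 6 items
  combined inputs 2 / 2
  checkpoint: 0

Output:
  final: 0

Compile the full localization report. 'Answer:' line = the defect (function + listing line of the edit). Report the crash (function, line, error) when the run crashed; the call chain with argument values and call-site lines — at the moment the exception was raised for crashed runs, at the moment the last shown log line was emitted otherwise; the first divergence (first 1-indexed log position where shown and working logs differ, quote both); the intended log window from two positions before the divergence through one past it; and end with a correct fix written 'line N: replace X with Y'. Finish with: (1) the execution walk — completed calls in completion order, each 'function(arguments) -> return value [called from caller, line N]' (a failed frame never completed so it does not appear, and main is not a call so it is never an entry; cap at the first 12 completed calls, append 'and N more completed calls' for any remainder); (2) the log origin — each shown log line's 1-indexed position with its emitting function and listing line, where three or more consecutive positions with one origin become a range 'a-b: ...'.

Answer: the defect is in trim_outliers at line 3.
The tell: The earliest visible damage is log position 5 — 'checkpoint: 0' rather than the intended 'checkpoint: 3'.
Call chain: main.
First divergence: position 5 — shown 'checkpoint: 0', intended 'checkpoint: 3'.
Intended log window:
  3: pack_ledger start, 6 items
  4: combined inputs 2 / 2
  5: checkpoint: 3
Execution walk:
  pack_ledger([10, 6, 6, 6, 2, 7]) -> 2  [called from gauge_drift, line 16]
  trim_outliers(0, 3) -> 0  [called from trim_outliers, line 4]
  trim_outliers(1, 2) -> 0  [called from trim_outliers, line 4]
  trim_outliers(2, 0) -> 0  [called from gauge_drift, line 19]
  gauge_drift([10, 6, 6, 6, 2, 7]) -> 0  [called from main, line 25]
Log origins:
  1: from main, line 24
  2: from gauge_drift, line 15
  3: from pack_ledger, line 7
  4: from gauge_drift, line 18
  5: from main, line 26
A correct fix: line 3: replace `pos` with `width`.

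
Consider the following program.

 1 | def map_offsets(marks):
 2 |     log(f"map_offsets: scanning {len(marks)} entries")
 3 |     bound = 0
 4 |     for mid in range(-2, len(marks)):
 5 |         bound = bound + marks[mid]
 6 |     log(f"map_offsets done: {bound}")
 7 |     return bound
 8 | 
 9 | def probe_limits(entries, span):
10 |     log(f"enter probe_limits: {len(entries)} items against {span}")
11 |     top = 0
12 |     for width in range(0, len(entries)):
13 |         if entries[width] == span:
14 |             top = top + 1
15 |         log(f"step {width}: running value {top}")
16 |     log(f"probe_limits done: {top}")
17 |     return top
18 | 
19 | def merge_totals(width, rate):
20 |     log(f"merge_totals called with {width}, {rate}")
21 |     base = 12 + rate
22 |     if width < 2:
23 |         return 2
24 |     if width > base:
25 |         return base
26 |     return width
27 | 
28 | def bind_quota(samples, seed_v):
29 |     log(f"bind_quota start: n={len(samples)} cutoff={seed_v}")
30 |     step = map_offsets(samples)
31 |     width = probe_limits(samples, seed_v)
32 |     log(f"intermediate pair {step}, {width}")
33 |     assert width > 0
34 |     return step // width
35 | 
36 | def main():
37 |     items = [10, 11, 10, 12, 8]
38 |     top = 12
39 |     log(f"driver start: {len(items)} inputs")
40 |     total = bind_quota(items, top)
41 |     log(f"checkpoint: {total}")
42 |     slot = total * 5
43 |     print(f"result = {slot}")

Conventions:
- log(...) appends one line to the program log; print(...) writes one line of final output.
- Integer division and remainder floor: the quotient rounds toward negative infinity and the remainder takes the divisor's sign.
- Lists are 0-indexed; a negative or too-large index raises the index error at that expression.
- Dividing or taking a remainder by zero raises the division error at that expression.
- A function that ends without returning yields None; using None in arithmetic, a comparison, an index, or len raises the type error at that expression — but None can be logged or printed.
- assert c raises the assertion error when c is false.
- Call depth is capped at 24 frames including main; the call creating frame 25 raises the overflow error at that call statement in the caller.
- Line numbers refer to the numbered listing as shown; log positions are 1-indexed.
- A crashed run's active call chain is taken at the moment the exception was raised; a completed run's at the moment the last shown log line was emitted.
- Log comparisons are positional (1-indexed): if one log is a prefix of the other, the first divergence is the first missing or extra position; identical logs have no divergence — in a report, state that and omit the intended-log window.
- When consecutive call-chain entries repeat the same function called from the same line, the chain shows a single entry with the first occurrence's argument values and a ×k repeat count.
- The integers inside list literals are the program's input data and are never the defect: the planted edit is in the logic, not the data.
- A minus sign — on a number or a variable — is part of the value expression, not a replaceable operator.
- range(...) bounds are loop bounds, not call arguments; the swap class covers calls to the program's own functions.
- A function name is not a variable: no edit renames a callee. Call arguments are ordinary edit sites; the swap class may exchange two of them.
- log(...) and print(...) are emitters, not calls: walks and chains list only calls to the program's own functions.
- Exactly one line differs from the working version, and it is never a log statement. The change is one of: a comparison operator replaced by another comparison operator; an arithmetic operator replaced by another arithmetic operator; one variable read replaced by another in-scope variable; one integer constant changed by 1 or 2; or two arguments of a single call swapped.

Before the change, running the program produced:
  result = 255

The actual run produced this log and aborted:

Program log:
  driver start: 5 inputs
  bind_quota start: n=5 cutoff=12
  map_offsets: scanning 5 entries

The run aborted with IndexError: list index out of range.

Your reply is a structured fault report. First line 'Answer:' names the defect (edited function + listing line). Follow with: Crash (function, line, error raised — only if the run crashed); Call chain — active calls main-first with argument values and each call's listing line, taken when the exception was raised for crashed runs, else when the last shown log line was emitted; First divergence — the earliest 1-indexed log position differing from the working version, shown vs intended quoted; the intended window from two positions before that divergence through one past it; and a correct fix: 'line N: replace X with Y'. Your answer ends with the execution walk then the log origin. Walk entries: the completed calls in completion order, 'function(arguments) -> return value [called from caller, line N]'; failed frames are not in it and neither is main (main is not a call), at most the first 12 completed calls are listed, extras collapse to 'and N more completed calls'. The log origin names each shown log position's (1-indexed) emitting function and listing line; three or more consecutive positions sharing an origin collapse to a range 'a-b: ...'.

Answer: the defect is in map_offsets at line 4.
Key observation: The log ends early — 3 lines, where the working version next logs 'map_offsets done: 51'.
Crash: map_offsets, line 5, IndexError.
Call chain: main -> bind_quota([10, 11, 10, 12, 8], 12) (called at line 40) -> map_offsets([10, 11, 10, 12, 8]) (called at line 30).
First divergence: position 4 (shown log ended at 3 lines; the working version continues: 'map_offsets done: 51').
Intended log window:
  2: bind_quota start: n=5 cutoff=12
  3: map_offsets: scanning 5 entries
  4: map_offsets done: 51
  5: enter probe_limits: 5 items against 12
Execution walk:
  (no call completed)
Log origins:
  1: emitted by main (line 39)
  2: emitted by bind_quota (line 29)
  3: emitted by map_offsets (line 2)
A correct fix: line 4: replace `-2` with `0`.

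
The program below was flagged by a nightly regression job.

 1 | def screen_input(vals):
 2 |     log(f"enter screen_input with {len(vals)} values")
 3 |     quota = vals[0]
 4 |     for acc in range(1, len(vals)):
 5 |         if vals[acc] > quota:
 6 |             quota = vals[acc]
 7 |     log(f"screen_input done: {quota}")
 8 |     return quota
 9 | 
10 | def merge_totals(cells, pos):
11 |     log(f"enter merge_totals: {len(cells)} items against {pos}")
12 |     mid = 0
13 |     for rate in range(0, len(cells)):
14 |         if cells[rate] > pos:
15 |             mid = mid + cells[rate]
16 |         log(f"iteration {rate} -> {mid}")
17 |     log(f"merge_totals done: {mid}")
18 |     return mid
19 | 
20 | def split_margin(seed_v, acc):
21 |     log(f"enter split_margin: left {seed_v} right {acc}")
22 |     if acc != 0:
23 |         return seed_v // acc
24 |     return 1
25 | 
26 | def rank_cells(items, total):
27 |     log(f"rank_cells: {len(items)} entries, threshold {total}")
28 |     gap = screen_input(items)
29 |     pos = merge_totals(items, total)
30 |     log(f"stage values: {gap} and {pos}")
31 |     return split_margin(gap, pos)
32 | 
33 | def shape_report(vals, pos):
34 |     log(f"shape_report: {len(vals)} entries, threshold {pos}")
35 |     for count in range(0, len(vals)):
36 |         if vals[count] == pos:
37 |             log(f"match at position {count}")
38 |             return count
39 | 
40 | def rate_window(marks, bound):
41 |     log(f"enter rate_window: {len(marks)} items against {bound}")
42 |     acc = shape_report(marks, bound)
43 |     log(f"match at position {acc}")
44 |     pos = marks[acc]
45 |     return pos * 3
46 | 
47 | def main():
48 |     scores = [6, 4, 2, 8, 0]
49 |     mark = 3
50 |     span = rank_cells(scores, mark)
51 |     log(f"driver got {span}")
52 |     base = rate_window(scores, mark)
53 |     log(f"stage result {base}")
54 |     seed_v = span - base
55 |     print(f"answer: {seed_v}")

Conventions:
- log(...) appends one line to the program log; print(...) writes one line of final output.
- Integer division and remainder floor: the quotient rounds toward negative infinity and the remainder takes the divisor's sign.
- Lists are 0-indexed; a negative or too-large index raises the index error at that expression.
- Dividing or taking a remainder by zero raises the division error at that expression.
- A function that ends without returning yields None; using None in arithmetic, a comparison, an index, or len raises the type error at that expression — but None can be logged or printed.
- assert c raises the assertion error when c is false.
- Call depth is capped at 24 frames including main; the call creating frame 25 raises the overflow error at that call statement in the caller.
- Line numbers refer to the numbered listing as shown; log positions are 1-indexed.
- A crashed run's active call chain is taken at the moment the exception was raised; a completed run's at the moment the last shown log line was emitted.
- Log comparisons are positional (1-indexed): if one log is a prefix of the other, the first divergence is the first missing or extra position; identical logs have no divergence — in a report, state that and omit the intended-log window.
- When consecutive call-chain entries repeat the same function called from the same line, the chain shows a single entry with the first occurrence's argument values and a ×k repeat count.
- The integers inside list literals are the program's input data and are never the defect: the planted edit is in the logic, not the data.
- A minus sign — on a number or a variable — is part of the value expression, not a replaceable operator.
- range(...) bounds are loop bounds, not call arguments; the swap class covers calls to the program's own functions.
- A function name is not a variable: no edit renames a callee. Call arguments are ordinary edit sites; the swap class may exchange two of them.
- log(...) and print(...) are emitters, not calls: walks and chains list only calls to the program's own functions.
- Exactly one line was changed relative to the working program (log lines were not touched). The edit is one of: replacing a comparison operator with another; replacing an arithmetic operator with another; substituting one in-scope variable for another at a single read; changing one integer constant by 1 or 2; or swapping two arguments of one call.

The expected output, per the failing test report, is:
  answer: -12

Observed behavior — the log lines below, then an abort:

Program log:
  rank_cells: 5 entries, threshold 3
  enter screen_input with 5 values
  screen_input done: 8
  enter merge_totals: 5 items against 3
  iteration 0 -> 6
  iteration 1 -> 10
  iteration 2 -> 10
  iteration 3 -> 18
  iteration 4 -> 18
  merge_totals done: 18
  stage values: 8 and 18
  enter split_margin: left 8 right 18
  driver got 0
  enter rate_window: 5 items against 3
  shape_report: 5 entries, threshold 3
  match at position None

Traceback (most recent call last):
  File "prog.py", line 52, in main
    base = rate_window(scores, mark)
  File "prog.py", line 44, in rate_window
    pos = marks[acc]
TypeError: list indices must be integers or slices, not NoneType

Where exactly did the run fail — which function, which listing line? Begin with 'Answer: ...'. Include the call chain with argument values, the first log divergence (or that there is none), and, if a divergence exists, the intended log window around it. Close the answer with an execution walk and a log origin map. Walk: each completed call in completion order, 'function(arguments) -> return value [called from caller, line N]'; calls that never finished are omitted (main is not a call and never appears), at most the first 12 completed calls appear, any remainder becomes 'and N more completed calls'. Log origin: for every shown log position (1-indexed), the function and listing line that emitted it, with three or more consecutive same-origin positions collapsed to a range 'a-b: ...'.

Answer: the error was raised in rate_window, line 44.
Key fact: Position 1 is the first bad log line: 'rank_cells: 5 entries, threshold 3' should read 'rank_cells: 5 entries, threshold 4'.
Call chain: main -> rate_window([6, 4, 2, 8, 0], 3) (called at line 52).
First divergence: at position 1 the run shows 'rank_cells: 5 entries, threshold 3' where the working version logs 'rank_cells: 5 entries, threshold 4'.
Intended log window:
  1: rank_cells: 5 entries, threshold 4
  2: enter screen_input with 5 values
Execution walk:
  screen_input([6, 4, 2, 8, 0]) -> 8  [called from rank_cells, line 28]
  merge_totals([6, 4, 2, 8, 0], 3) -> 18  [called from rank_cells, line 29]
  split_margin(8, 18) -> 0  [called from rank_cells, line 31]
  rank_cells([6, 4, 2, 8, 0], 3) -> 0  [called from main, line 50]
  shape_report([6, 4, 2, 8, 0], 3) -> None  [called from rate_window, line 42]
Origin of each log line:
  1: from rank_cells, line 27
  2: from screen_input, line 2
  3: from screen_input, line 7
  4: from merge_totals, line 11
  5-9: from merge_totals, line 16
  10: from merge_totals, line 17
  11: from rank_cells, line 30
  12: from split_margin, line 21
  13: from main, line 51
  14: from rate_window, line 41
  15: from shape_report, line 34
  16: from rate_window, line 43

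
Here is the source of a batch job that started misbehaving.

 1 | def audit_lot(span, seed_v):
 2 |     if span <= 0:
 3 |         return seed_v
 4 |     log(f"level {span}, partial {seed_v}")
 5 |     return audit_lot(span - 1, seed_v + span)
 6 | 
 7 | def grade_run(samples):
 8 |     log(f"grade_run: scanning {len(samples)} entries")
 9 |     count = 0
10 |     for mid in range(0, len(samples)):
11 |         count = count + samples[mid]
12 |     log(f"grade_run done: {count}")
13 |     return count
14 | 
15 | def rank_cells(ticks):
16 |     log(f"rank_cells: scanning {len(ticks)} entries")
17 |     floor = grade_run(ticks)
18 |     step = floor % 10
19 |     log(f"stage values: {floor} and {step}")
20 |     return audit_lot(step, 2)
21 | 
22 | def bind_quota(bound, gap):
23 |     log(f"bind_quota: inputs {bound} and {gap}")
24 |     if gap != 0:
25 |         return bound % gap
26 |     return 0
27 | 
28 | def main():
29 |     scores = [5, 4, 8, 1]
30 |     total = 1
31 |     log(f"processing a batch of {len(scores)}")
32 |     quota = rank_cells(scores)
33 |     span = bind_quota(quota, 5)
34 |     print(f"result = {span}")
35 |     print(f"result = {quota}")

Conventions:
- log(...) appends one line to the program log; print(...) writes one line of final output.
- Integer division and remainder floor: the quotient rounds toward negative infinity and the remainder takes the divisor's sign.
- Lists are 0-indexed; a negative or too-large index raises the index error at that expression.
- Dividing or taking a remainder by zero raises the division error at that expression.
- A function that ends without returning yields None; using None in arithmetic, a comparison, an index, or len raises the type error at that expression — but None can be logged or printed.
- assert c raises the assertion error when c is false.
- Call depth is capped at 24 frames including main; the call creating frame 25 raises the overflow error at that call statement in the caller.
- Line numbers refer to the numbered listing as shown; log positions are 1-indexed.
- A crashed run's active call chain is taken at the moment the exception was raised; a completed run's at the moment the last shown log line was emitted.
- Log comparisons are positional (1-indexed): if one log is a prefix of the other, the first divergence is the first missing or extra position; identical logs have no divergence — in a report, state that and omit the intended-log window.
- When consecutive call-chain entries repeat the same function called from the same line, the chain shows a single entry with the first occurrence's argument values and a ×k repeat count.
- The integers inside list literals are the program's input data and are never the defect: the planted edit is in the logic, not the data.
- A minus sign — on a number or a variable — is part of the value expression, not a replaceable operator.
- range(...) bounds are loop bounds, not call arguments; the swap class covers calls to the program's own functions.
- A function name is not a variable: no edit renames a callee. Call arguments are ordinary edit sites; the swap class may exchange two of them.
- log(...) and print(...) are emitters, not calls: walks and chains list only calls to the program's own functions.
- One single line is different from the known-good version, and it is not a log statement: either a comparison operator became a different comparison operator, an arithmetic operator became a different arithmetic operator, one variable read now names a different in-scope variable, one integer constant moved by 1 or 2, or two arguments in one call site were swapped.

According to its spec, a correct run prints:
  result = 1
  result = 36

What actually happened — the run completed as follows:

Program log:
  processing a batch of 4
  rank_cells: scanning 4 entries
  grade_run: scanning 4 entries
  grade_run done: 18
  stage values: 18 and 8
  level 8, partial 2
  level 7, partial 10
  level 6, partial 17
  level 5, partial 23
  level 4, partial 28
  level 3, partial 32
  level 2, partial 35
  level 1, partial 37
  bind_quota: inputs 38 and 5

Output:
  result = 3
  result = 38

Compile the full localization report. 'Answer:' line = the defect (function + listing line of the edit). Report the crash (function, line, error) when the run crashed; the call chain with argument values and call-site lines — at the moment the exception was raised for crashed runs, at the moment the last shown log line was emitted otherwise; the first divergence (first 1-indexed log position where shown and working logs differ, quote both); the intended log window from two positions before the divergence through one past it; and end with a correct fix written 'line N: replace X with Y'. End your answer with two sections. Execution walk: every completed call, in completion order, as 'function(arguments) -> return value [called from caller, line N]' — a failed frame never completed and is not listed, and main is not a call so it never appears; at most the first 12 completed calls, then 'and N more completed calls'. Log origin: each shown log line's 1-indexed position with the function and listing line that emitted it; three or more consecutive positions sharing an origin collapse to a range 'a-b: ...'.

Answer: the defect is in rank_cells at line 20.
Key fact: Log line 6 is where behavior first shows: 'level 8, partial 2' appears instead of 'level 8, partial 0'.
Call chain: main -> bind_quota(38, 5) (called at line 33).
First divergence: position 6; shown 'level 8, partial 2' vs intended 'level 8, partial 0'.
Intended log window:
  4: grade_run done: 18
  5: stage values: 18 and 8
  6: level 8, partial 0
  7: level 7, partial 8
Execution walk:
  grade_run([5, 4, 8, 1]) -> 18  [called from rank_cells, line 17]
  audit_lot(0, 38) -> 38  [called from audit_lot, line 5]
  audit_lot(1, 37) -> 38  [called from audit_lot, line 5]
  audit_lot(2, 35) -> 38  [called from audit_lot, line 5]
  audit_lot(3, 32) -> 38  [called from audit_lot, line 5]
  audit_lot(4, 28) -> 38  [called from audit_lot, line 5]
  audit_lot(5, 23) -> 38  [called from audit_lot, line 5]
  audit_lot(6, 17) -> 38  [called from audit_lot, line 5]
  audit_lot(7, 10) -> 38  [called from audit_lot, line 5]
  audit_lot(8, 2) -> 38  [called from rank_cells, line 20]
  rank_cells([5, 4, 8, 1]) -> 38  [called from main, line 32]
  bind_quota(38, 5) -> 3  [called from main, line 33]
Origin of each log line:
  1: logged in main at line 31
  2: logged in rank_cells at line 16
  3: logged in grade_run at line 8
  4: logged in grade_run at line 12
  5: logged in rank_cells at line 19
  6-13: logged in audit_lot at line 4
  14: logged in bind_quota at line 23
A correct fix: line 20: replace `2` with `0`.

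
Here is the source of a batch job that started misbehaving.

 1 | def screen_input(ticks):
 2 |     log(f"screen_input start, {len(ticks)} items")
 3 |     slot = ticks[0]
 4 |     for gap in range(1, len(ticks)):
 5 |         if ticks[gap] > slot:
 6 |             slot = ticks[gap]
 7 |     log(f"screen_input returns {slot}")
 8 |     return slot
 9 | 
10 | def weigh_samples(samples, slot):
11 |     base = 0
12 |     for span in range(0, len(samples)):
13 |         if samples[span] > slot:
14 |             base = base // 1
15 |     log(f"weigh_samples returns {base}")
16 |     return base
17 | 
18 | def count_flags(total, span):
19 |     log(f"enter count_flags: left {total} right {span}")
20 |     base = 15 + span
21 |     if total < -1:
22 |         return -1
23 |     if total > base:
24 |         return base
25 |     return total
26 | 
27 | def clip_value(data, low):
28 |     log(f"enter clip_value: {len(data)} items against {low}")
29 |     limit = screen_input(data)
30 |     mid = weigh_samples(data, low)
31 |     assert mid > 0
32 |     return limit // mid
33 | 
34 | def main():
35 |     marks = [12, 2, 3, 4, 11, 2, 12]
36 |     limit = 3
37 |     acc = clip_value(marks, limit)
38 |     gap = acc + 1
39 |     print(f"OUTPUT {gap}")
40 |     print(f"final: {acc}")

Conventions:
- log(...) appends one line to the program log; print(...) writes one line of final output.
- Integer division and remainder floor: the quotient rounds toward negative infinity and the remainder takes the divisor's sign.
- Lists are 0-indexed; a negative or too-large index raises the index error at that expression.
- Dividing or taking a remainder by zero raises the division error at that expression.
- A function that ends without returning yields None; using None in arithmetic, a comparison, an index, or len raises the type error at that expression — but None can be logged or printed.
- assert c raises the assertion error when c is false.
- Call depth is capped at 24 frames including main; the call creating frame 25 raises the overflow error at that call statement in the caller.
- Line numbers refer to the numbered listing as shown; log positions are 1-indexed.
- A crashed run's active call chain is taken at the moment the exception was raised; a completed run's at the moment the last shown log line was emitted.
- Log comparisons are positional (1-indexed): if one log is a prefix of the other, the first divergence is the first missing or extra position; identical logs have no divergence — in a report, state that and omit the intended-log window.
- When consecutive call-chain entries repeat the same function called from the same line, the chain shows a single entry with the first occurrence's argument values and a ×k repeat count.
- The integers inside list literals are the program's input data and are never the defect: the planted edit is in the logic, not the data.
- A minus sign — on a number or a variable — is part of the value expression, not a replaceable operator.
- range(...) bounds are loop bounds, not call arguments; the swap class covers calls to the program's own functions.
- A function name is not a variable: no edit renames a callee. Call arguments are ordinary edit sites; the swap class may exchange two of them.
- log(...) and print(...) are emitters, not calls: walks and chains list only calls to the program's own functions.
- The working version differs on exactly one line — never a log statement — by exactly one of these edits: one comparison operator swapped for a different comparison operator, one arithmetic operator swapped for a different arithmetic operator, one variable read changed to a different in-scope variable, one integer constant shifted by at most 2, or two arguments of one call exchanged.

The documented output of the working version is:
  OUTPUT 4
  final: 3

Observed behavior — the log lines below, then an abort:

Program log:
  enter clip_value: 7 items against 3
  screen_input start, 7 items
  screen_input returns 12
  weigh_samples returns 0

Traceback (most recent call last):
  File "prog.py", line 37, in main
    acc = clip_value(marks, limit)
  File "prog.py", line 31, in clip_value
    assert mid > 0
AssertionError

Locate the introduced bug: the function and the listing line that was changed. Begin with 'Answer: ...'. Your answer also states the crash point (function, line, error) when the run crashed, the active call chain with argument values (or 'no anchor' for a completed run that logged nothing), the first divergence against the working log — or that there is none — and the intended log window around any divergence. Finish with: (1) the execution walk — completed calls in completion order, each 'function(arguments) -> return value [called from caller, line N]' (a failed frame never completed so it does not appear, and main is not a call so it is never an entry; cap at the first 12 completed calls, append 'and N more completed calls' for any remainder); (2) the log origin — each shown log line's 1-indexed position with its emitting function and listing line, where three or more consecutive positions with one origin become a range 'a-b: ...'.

Answer: the defect is in weigh_samples at line 14.
Key fact: The log first diverges at position 4: the faulty run prints 'weigh_samples returns 0' where the working version prints 'weigh_samples returns 4'.
Crash: clip_value, line 31, AssertionError.
Call chain: main -> clip_value([12, 2, 3, 4, 11, 2, 12], 3) (called at line 37).
First divergence: position 4 — shown 'weigh_samples returns 0', intended 'weigh_samples returns 4'.
Intended log window:
  2: screen_input start, 7 items
  3: screen_input returns 12
  4: weigh_samples returns 4
Execution walk:
  screen_input([12, 2, 3, 4, 11, 2, 12]) -> 12  [called from clip_value, line 29]
  weigh_samples([12, 2, 3, 4, 11, 2, 12], 3) -> 0  [called from clip_value, line 30]
Log origins:
  1: emitted by clip_value (line 28)
  2: emitted by screen_input (line 2)
  3: emitted by screen_input (line 7)
  4: emitted by weigh_samples (line 15)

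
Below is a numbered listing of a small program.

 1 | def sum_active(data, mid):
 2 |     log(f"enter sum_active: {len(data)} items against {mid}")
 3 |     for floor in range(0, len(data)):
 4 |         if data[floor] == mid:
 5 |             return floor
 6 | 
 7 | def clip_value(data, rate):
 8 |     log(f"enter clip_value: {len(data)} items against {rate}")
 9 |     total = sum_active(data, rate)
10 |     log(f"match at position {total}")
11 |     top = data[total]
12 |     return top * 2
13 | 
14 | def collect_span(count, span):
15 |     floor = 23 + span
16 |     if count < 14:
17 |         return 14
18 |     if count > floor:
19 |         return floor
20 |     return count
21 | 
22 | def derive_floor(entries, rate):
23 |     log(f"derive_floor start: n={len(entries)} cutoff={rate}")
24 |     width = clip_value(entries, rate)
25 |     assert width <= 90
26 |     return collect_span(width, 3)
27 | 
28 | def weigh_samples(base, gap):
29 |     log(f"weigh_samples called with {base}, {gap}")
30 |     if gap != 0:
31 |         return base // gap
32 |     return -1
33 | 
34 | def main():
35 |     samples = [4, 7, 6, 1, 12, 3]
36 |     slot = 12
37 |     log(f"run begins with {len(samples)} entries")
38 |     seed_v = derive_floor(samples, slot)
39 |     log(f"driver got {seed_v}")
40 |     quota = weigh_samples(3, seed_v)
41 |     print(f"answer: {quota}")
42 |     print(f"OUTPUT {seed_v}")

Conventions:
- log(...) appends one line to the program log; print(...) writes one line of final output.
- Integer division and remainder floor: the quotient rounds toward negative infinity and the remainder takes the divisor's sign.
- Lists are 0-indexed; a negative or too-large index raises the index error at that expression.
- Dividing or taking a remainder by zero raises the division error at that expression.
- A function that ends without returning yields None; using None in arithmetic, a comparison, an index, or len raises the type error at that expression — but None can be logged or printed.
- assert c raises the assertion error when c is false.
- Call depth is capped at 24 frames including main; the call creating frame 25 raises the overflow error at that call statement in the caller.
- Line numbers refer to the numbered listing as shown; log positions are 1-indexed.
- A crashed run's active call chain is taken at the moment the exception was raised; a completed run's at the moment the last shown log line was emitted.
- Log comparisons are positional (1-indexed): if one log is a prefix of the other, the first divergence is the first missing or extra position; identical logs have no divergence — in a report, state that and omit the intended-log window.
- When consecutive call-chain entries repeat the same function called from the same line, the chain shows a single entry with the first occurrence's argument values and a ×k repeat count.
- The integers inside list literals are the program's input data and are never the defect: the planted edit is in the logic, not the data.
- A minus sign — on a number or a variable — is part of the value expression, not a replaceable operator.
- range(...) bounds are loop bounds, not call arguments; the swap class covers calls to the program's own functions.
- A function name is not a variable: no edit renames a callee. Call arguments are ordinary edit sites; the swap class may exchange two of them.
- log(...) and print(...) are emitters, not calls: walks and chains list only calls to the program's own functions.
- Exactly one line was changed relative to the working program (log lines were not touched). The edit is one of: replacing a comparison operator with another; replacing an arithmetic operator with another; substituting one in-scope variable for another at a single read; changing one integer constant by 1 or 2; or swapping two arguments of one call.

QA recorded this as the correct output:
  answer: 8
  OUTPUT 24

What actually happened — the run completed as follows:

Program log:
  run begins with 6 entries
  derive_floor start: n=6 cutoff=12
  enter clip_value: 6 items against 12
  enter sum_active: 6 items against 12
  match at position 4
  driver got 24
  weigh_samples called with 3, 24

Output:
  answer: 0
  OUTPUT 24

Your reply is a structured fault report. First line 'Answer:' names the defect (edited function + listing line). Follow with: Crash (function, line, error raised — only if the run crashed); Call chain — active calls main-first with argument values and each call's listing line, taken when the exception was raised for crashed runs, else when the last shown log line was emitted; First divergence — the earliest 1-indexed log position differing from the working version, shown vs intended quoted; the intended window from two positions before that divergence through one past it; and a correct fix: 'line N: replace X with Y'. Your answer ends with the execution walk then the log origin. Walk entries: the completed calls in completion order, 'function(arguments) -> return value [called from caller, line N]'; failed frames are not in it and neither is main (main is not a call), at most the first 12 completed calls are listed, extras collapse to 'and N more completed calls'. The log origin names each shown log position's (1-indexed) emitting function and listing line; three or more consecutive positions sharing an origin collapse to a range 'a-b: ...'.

Answer: the defect is in main at line 40.
Key fact: At log position 7 the runs split — shown 'weigh_samples called with 3, 24', but the working version logs 'weigh_samples called with 24, 3'.
Call chain: main -> weigh_samples(3, 24) (called at line 40).
First divergence: position 7 — the shown line 'weigh_samples called with 3, 24' should read 'weigh_samples called with 24, 3'.
Intended log window:
  5: match at position 4
  6: driver got 24
  7: weigh_samples called with 24, 3
Execution walk:
  sum_active([4, 7, 6, 1, 12, 3], 12) -> 4  [called from clip_value, line 9]
  clip_value([4, 7, 6, 1, 12, 3], 12) -> 24  [called from derive_floor, line 24]
  collect_span(24, 3) -> 24  [called from derive_floor, line 26]
  derive_floor([4, 7, 6, 1, 12, 3], 12) -> 24  [called from main, line 38]
  weigh_samples(3, 24) -> 0  [called from main, line 40]
Log origin:
  1 — main, line 37
  2 — derive_floor, line 23
  3 — clip_value, line 8
  4 — sum_active, line 2
  5 — clip_value, line 10
  6 — main, line 39
  7 — weigh_samples, line 29
A correct fix: line 40: replace `weigh_samples(3, seed_v)` with `weigh_samples(seed_v, 3)`.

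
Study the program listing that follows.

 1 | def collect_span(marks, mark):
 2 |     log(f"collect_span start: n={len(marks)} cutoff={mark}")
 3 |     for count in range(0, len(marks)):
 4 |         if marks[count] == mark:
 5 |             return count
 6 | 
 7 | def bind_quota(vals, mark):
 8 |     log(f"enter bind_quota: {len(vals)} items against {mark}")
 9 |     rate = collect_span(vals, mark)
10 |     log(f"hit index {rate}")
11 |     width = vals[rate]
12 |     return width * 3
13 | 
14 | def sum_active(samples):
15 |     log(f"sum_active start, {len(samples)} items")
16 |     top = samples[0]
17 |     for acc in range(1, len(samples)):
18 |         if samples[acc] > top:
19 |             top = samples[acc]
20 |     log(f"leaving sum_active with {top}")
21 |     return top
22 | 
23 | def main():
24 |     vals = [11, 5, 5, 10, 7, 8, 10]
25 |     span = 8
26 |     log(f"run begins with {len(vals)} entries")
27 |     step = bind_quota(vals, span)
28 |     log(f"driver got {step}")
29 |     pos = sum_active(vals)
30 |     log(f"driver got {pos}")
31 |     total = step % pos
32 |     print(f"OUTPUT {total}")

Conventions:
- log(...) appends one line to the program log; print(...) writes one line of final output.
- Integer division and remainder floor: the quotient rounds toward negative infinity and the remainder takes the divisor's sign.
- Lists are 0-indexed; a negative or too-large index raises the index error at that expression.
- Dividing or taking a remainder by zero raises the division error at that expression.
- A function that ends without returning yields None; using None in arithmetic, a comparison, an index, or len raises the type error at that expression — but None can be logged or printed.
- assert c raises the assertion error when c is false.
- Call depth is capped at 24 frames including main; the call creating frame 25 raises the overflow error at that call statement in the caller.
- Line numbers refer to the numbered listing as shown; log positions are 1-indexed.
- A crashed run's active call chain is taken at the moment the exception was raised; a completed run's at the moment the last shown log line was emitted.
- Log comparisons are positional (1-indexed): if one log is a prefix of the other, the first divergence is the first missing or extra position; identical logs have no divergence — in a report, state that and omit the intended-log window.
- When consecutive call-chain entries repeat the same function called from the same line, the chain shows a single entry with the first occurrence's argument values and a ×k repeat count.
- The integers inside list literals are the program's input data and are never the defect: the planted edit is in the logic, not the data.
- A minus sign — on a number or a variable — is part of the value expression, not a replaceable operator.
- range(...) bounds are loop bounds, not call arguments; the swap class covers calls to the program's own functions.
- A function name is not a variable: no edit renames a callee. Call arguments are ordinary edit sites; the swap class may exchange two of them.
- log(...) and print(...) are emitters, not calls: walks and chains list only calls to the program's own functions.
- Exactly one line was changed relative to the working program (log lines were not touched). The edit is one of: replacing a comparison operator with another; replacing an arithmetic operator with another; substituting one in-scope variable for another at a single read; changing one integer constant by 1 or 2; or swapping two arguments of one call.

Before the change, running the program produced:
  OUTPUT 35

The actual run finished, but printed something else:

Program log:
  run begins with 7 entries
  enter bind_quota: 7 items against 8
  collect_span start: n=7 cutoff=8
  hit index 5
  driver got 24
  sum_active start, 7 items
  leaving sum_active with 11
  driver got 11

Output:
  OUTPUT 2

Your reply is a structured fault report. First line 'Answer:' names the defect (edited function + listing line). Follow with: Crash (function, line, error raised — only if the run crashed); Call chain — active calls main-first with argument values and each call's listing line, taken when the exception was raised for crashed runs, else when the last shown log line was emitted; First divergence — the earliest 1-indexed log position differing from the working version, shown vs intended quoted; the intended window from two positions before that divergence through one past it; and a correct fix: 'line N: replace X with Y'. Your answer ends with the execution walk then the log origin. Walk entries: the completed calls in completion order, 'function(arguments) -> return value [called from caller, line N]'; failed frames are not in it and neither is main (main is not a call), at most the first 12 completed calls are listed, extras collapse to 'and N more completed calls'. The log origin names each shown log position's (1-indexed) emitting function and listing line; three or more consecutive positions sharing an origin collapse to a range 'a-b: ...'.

Answer: the defect is in main at line 31.
Core observation: No log line changed; the fault shows up purely in the output.
Call chain: main.
First divergence: none; the two logs match at every position.
Execution walk:
  collect_span([11, 5, 5, 10, 7, 8, 10], 8) -> 5  [called from bind_quota, line 9]
  bind_quota([11, 5, 5, 10, 7, 8, 10], 8) -> 24  [called from main, line 27]
  sum_active([11, 5, 5, 10, 7, 8, 10]) -> 11  [called from main, line 29]
Log origin:
  1: emitted by main (line 26)
  2: emitted by bind_quota (line 8)
  3: emitted by collect_span (line 2)
  4: emitted by bind_quota (line 10)
  5: emitted by main (line 28)
  6: emitted by sum_active (line 15)
  7: emitted by sum_active (line 20)
  8: emitted by main (line 30)
A correct fix: line 31: replace `%` with `+`.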